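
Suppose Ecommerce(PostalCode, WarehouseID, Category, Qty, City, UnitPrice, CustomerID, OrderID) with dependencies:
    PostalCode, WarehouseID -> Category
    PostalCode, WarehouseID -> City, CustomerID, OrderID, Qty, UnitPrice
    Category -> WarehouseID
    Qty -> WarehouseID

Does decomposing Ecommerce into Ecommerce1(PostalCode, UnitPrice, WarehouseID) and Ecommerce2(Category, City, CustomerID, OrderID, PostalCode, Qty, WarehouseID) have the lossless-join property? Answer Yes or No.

Common attributes: {PostalCode, WarehouseID}; their closure is {Category, City, CustomerID, OrderID, PostalCode, Qty, UnitPrice, WarehouseID}.
Since Ecommerce1 ⊆ {Category, City, CustomerID, OrderID, PostalCode, Qty, UnitPrice, WarehouseID}, the intersection is a superkey of Ecommerce1; the decomposition is lossless.

Yes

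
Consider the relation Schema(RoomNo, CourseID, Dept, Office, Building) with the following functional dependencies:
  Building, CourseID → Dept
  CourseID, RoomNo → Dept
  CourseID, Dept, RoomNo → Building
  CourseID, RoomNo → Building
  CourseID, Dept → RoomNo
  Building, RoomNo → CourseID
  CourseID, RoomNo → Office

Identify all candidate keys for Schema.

Closure of {Building, CourseID} is {Building, CourseID, Dept, Office, RoomNo}, the whole schema; {Building, CourseID} is a candidate key.
Closure of {Building, RoomNo} is {Building, CourseID, Dept, Office, RoomNo}, the whole schema; {Building, RoomNo} is a candidate key.
Closure of {CourseID, Dept} is {Building, CourseID, Dept, Office, RoomNo}, the whole schema; {CourseID, Dept} is a candidate key.
Closure of {CourseID, RoomNo} is {Building, CourseID, Dept, Office, RoomNo}, the whole schema; {CourseID, RoomNo} is a candidate key.
These are minimal and exhaustive — every other superkey contains one of them.

{Building, CourseID}, {Building, RoomNo}, {CourseID, Dept}, {CourseID, RoomNo}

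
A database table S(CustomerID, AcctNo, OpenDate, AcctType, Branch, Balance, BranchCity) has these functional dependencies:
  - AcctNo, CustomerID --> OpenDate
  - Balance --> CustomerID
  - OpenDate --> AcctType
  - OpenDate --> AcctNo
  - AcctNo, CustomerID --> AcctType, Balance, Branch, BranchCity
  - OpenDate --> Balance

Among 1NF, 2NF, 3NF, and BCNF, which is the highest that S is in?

Candidate keys: {AcctNo, Balance}, {AcctNo, CustomerID}, {OpenDate}. Prime attributes: {AcctNo, Balance, CustomerID, OpenDate}.
For Balance --> CustomerID we have {Balance}⁺ = {Balance, CustomerID}; {Balance} is not a superkey, so BCNF fails.
Its right-hand attributes {CustomerID} are all prime, as are those of every other non-superkey FD — the relation is in 3NF.

3NF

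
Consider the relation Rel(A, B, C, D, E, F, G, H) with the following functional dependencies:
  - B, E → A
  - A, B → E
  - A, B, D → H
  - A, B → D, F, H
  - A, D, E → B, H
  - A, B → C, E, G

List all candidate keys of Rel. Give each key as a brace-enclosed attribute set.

{A, B}, {A, D, E}, {B, E}

{A, B}⁺ = {A, B, C, D, E, F, G, H}, which is every attribute, so {A, B} is a candidate key.
{B, E}⁺ = {A, B, C, D, E, F, G, H}, which is every attribute, so {B, E} is a candidate key.
{A, D, E}⁺ = {A, B, C, D, E, F, G, H}, which is every attribute, so {A, D, E} is a candidate key.
Any other superkey properly contains one of these, so there are no further candidate keys.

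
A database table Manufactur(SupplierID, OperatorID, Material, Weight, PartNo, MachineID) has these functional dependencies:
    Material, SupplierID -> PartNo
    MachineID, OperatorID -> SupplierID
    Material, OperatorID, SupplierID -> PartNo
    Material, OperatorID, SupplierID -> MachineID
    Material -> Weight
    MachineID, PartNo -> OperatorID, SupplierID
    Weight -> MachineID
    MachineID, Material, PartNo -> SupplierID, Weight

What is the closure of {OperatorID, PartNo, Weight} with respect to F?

Start with {OperatorID, PartNo, Weight}.
Weight -> MachineID applies; add {MachineID} → now {MachineID, OperatorID, PartNo, Weight}.
MachineID, OperatorID -> SupplierID applies; add {SupplierID} → now {MachineID, OperatorID, PartNo, SupplierID, Weight}.
No further FD applies.

{MachineID, OperatorID, PartNo, SupplierID, Weight}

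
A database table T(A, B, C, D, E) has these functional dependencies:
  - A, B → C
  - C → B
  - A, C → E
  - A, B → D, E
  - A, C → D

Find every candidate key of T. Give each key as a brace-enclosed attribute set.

{A} never appears on the right of any FD, so every key must include it.
{A, B}⁺ = {A, B, C, D, E} — all of the relation — so {A, B} is a candidate key.
{A, C}⁺ = {A, B, C, D, E} — all of the relation — so {A, C} is a candidate key.
Any other superkey properly contains one of these, so there are no further candidate keys.

{A, B}, {A, C}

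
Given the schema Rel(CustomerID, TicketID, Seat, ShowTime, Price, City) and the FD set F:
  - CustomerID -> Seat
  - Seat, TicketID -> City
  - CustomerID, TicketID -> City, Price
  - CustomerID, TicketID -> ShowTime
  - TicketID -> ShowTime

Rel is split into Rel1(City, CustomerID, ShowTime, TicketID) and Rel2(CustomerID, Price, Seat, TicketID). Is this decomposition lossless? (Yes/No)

Yes

Common attributes: {CustomerID, TicketID}; their closure is {City, CustomerID, Price, Seat, ShowTime, TicketID}.
Rel1 is contained in that closure, so Rel1 ∩ Rel2 -> Rel1 holds and the join is lossless.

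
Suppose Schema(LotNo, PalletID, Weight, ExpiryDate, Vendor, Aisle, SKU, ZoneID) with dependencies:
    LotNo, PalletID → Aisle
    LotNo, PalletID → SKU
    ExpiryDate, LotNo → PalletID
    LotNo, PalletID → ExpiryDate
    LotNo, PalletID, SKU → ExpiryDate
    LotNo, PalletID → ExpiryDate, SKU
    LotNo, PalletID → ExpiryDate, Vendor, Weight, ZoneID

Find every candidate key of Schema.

No FD produces {LotNo}, so it must be in every candidate key.
{ExpiryDate, LotNo} is a candidate key since {ExpiryDate, LotNo}⁺ = {Aisle, ExpiryDate, LotNo, PalletID, SKU, Vendor, Weight, ZoneID} covers every attribute.
{LotNo, PalletID} is a candidate key since {LotNo, PalletID}⁺ = {Aisle, ExpiryDate, LotNo, PalletID, SKU, Vendor, Weight, ZoneID} covers every attribute.
Any other superkey properly contains one of these, so there are no further candidate keys.

{ExpiryDate, LotNo}, {LotNo, PalletID}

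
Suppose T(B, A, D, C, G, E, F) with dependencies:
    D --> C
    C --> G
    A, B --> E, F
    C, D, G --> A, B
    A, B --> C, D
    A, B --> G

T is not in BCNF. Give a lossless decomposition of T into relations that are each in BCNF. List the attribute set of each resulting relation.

{A, B, C, D, E, F}; {C, G}

Candidate keys of the original relation: {A, B}, {D}.
In {A, B, C, D, E, F, G}, {C} is not a superkey ({C}⁺ restricted to this set is {C, G}), so split on C --> G into {C, G} and {A, B, C, D, E, F}.
{C, G}: every determinant is a superkey — BCNF.
{A, B, C, D, E, F}: every determinant is a superkey — BCNF.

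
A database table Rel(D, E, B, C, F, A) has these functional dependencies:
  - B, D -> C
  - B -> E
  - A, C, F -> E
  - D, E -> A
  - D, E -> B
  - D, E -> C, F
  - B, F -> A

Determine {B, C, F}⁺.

{A, B, C, E, F}

Start with {B, C, F}.
B -> E applies; add {E} → now {B, C, E, F}.
B, F -> A applies; add {A} → now {A, B, C, E, F}.
No further FD applies.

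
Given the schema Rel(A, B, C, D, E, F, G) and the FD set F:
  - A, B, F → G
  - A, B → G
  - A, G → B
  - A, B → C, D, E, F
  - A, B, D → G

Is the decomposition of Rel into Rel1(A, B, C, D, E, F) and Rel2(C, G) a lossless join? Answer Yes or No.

The shared attributes are {C} and {C}⁺ = {C}.
Rel1 ⊄ {C} and Rel2 ⊄ {C}, so the split is lossy.

No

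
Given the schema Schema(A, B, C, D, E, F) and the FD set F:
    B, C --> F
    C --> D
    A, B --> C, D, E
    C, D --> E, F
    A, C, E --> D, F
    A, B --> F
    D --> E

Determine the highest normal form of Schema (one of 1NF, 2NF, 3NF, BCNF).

Candidate key: {A, B}. Prime attributes: {A, B}.
B, C --> F: {B, C}⁺ = {B, C, D, E, F}, which is not all of the attributes, so the left side is not a superkey — BCNF is violated.
B, C --> F determines the non-prime attribute {F} from a non-superkey — 3NF is violated.
Checking every proper subset of each key, none determines a non-prime attribute — 2NF is satisfied.

2NF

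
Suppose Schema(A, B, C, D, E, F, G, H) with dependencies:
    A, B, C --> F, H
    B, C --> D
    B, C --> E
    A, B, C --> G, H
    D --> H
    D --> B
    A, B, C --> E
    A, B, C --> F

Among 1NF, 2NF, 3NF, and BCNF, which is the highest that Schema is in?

Candidate keys: {A, B, C}, {A, C, D}. Prime attributes: {A, B, C, D}.
B, C --> D breaks BCNF: {B, C}⁺ = {B, C, D, E, H}, so {B, C} is not a superkey.
B, C --> E determines the non-prime attribute {E} from a non-superkey — 3NF is violated.
The proper key subset {B, C} of {A, B, C} determines non-prime {E, H}, so the relation is not even in 2NF.

1NF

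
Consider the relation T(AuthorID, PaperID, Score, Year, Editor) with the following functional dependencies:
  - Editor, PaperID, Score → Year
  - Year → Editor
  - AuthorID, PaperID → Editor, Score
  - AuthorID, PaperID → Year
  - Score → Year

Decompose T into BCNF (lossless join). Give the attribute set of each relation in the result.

Candidate key of the original relation: {AuthorID, PaperID}.
{AuthorID, Editor, PaperID, Score, Year}: {Editor, PaperID, Score} determines {Editor, PaperID, Score, Year} here but is not a superkey — split on Editor, PaperID, Score → Year, giving {Editor, PaperID, Score, Year} and {AuthorID, Editor, PaperID, Score}.
{Editor, PaperID, Score, Year}: {Year} determines {Editor, Year} here but is not a superkey — split on Year → Editor, giving {Editor, Year} and {PaperID, Score, Year}.
{Editor, Year} is in BCNF.
{PaperID, Score, Year}: {Score} determines {Score, Year} here but is not a superkey — split on Score → Year, giving {Score, Year} and {PaperID, Score}.
{Score, Year} is in BCNF.
{PaperID, Score} is in BCNF.
{AuthorID, Editor, PaperID, Score}: {Score} determines {Editor, Score} here but is not a superkey — split on Score → Editor, giving {Editor, Score} and {AuthorID, PaperID, Score}.
{Editor, Score} is in BCNF.
{AuthorID, PaperID, Score} is in BCNF.

{AuthorID, PaperID, Score}; {Editor, Score}; {Editor, Year}; {Score, Year}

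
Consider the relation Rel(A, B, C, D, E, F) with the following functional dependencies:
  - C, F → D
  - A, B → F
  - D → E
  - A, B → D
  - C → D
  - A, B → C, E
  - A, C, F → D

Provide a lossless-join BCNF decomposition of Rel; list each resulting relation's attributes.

{A, B, C, F}; {C, D}; {D, E}

Candidate key of the original relation: {A, B}.
In {A, B, C, D, E, F}, {C, F} is not a superkey ({C, F}⁺ restricted to this set is {C, D, E, F}), so split on C, F → D, E into {C, D, E, F} and {A, B, C, F}.
In {C, D, E, F}, {D} is not a superkey ({D}⁺ restricted to this set is {D, E}), so split on D → E into {D, E} and {C, D, F}.
{D, E}: every determinant is a superkey — BCNF.
In {C, D, F}, {C} is not a superkey ({C}⁺ restricted to this set is {C, D}), so split on C → D into {C, D} and {C, F}.
{C, D}: every determinant is a superkey — BCNF.
{C, F}: every determinant is a superkey — BCNF.
{A, B, C, F}: every determinant is a superkey — BCNF.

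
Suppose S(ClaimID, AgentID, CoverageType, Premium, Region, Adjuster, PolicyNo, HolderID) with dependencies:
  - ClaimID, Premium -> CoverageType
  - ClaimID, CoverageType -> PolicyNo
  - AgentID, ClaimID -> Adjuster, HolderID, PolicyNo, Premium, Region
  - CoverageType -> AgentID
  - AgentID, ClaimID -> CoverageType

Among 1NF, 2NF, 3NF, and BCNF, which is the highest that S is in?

Candidate keys: {AgentID, ClaimID}, {ClaimID, CoverageType}, {ClaimID, Premium}. Prime attributes: {AgentID, ClaimID, CoverageType, Premium}.
CoverageType -> AgentID: {CoverageType}⁺ = {AgentID, CoverageType}, which is not all of the attributes, so the left side is not a superkey — BCNF is violated.
Its right-hand attributes {AgentID} are all prime, as are those of every other non-superkey FD — the relation is in 3NF.

3NF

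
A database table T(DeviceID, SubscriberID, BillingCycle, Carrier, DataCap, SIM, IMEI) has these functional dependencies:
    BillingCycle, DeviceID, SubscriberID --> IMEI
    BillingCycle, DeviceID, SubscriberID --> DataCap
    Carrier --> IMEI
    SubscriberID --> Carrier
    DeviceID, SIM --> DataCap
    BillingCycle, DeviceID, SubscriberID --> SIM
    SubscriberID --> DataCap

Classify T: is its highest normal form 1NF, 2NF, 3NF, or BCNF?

1NF

Candidate key: {BillingCycle, DeviceID, SubscriberID}. Prime attributes: {BillingCycle, DeviceID, SubscriberID}.
For Carrier --> IMEI we have {Carrier}⁺ = {Carrier, IMEI}; {Carrier} is not a superkey, so BCNF fails.
Carrier --> IMEI has non-prime {IMEI} on the right and a non-superkey on the left, so 3NF fails.
Since {SubscriberID} ⊂ {BillingCycle, DeviceID, SubscriberID} and {SubscriberID}⁺ ⊇ {Carrier, DataCap, IMEI} with {Carrier, DataCap, IMEI} non-prime, there is a partial dependency; 2NF fails.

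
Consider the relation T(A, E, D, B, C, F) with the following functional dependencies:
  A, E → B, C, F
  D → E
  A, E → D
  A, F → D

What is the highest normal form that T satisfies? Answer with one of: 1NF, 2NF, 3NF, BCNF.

Candidate keys: {A, D}, {A, E}, {A, F}. Prime attributes: {A, D, E, F}.
For D → E we have {D}⁺ = {D, E}; {D} is not a superkey, so BCNF fails.
But every attribute on its right side ({E}) is prime, and the same holds for every other non-superkey FD, so 3NF still holds.

3NF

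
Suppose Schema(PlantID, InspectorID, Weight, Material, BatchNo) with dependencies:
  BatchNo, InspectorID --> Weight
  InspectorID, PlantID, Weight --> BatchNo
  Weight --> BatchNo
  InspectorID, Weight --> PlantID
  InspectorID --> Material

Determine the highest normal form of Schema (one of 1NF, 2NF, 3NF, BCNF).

Candidate keys: {BatchNo, InspectorID}, {InspectorID, Weight}. Prime attributes: {BatchNo, InspectorID, Weight}.
For Weight --> BatchNo we have {Weight}⁺ = {BatchNo, Weight}; {Weight} is not a superkey, so BCNF fails.
Because {Material} is non-prime and the left side of InspectorID --> Material is not a superkey, the relation is not in 3NF.
Since {InspectorID} ⊂ {BatchNo, InspectorID} and {InspectorID}⁺ ⊇ {Material} with {Material} non-prime, there is a partial dependency; 2NF fails.

1NF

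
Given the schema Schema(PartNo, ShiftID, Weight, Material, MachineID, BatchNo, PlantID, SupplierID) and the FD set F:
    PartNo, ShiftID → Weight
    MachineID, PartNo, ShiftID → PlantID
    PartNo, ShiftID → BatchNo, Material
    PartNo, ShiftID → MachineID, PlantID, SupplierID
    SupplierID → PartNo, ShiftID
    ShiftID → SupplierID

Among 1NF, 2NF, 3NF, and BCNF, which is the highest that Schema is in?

Candidate keys: {ShiftID}, {SupplierID}. Prime attributes: {ShiftID, SupplierID}.
The left-hand side of every FD is a superkey, so BCNF is satisfied.

BCNF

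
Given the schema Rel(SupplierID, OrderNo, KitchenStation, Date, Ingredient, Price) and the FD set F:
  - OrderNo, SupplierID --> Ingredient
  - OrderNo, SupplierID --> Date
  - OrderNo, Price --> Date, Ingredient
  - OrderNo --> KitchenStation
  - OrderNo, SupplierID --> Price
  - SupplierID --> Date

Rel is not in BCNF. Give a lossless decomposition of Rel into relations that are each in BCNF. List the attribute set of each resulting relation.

Candidate key of the original relation: {OrderNo, SupplierID}.
{Date, Ingredient, KitchenStation, OrderNo, Price, SupplierID}: {OrderNo, Price} determines {Date, Ingredient, KitchenStation, OrderNo, Price} here but is not a superkey — split on OrderNo, Price --> Date, Ingredient, KitchenStation, giving {Date, Ingredient, KitchenStation, OrderNo, Price} and {OrderNo, Price, SupplierID}.
{Date, Ingredient, KitchenStation, OrderNo, Price}: {OrderNo} determines {KitchenStation, OrderNo} here but is not a superkey — split on OrderNo --> KitchenStation, giving {KitchenStation, OrderNo} and {Date, Ingredient, OrderNo, Price}.
{KitchenStation, OrderNo}: every determinant is a superkey — BCNF.
{Date, Ingredient, OrderNo, Price}: every determinant is a superkey — BCNF.
{OrderNo, Price, SupplierID}: every determinant is a superkey — BCNF.

{Date, Ingredient, OrderNo, Price}; {KitchenStation, OrderNo}; {OrderNo, Price, SupplierID}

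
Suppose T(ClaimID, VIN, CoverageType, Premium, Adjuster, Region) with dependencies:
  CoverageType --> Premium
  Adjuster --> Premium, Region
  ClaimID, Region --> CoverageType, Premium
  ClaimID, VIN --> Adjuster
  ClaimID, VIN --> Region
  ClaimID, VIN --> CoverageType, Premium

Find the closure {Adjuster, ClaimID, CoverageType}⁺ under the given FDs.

{Adjuster, ClaimID, CoverageType, Premium, Region}

Start with {Adjuster, ClaimID, CoverageType}.
CoverageType --> Premium applies; add {Premium} → now {Adjuster, ClaimID, CoverageType, Premium}.
Adjuster --> Premium, Region applies; add {Region} → now {Adjuster, ClaimID, CoverageType, Premium, Region}.
No further FD applies.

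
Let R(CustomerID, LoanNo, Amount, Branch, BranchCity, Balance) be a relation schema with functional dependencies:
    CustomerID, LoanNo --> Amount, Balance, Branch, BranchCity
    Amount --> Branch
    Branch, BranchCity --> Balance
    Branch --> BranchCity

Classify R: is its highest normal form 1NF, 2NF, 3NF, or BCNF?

2NF

Candidate key: {CustomerID, LoanNo}. Prime attributes: {CustomerID, LoanNo}.
For Amount --> Branch we have {Amount}⁺ = {Amount, Balance, Branch, BranchCity}; {Amount} is not a superkey, so BCNF fails.
Amount --> Branch determines the non-prime attribute {Branch} from a non-superkey — 3NF is violated.
No proper subset of a key has a non-prime attribute in its closure, so there is no partial dependency; 2NF holds.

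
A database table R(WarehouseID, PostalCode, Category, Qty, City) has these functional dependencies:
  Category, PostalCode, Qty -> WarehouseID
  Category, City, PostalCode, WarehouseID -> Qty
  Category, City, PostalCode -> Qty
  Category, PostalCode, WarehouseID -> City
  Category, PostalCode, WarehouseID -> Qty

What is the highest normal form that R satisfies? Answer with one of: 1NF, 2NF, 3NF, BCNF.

BCNF

Candidate keys: {Category, City, PostalCode}, {Category, PostalCode, Qty}, {Category, PostalCode, WarehouseID}. Prime attributes: {Category, City, PostalCode, Qty, WarehouseID}.
The left-hand side of every FD is a superkey, so BCNF is satisfied.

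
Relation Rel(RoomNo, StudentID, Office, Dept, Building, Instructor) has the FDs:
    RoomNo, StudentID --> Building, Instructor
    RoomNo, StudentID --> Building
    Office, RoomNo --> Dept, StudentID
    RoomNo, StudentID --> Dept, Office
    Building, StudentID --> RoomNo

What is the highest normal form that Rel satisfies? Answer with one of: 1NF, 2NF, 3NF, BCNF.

BCNF

Candidate keys: {Building, StudentID}, {Office, RoomNo}, {RoomNo, StudentID}. Prime attributes: {Building, Office, RoomNo, StudentID}.
Every FD has a superkey on the left, so the relation is in BCNF.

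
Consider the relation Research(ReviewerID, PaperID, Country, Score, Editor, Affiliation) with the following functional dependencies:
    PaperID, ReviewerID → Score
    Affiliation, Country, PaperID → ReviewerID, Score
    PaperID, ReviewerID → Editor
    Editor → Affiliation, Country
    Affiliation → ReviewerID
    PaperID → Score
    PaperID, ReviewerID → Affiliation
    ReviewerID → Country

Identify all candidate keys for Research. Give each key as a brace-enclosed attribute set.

Attributes never on any right-hand side: {PaperID} — every candidate key must contain it.
{Affiliation, PaperID} is a candidate key since {Affiliation, PaperID}⁺ = {Affiliation, Country, Editor, PaperID, ReviewerID, Score} covers every attribute.
{Editor, PaperID} is a candidate key since {Editor, PaperID}⁺ = {Affiliation, Country, Editor, PaperID, ReviewerID, Score} covers every attribute.
{PaperID, ReviewerID} is a candidate key since {PaperID, ReviewerID}⁺ = {Affiliation, Country, Editor, PaperID, ReviewerID, Score} covers every attribute.
These are minimal and exhaustive — every other superkey contains one of them.

{Affiliation, PaperID}, {Editor, PaperID}, {PaperID, ReviewerID}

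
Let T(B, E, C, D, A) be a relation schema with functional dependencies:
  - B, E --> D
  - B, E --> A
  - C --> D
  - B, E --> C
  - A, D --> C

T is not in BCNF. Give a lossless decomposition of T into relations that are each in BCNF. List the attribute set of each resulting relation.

{A, B, C, E}; {C, D}

Candidate key of the original relation: {B, E}.
In {A, B, C, D, E}, {C} is not a superkey ({C}⁺ restricted to this set is {C, D}), so split on C --> D into {C, D} and {A, B, C, E}.
{C, D} has no BCNF violation.
{A, B, C, E} has no BCNF violation.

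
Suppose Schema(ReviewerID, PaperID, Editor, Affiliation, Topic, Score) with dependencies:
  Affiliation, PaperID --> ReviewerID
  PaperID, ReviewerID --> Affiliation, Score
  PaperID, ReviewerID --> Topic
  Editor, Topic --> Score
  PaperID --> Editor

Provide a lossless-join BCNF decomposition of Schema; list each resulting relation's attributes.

Candidate keys of the original relation: {Affiliation, PaperID}, {PaperID, ReviewerID}.
{Affiliation, Editor, PaperID, ReviewerID, Score, Topic}: {Editor, Topic} determines {Editor, Score, Topic} here but is not a superkey — split on Editor, Topic --> Score, giving {Editor, Score, Topic} and {Affiliation, Editor, PaperID, ReviewerID, Topic}.
{Editor, Score, Topic}: every determinant is a superkey — BCNF.
{Affiliation, Editor, PaperID, ReviewerID, Topic}: {PaperID} determines {Editor, PaperID} here but is not a superkey — split on PaperID --> Editor, giving {Editor, PaperID} and {Affiliation, PaperID, ReviewerID, Topic}.
{Editor, PaperID}: every determinant is a superkey — BCNF.
{Affiliation, PaperID, ReviewerID, Topic}: every determinant is a superkey — BCNF.

{Affiliation, PaperID, ReviewerID, Topic}; {Editor, PaperID}; {Editor, Score, Topic}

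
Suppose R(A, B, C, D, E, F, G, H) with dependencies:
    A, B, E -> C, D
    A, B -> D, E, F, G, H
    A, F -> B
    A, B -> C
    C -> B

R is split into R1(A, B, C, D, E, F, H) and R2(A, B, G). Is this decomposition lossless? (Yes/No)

Yes

The shared attributes are {A, B} and {A, B}⁺ = {A, B, C, D, E, F, G, H}.
R1 is contained in that closure, so R1 ∩ R2 -> R1 holds and the join is lossless.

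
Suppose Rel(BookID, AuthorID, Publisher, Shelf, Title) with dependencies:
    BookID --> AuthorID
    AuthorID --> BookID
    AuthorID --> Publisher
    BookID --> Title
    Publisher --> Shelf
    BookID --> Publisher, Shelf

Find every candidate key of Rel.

{AuthorID}⁺ = {AuthorID, BookID, Publisher, Shelf, Title} — all of the relation — so {AuthorID} is a candidate key.
{BookID}⁺ = {AuthorID, BookID, Publisher, Shelf, Title} — all of the relation — so {BookID} is a candidate key.
Any other superkey properly contains one of these, so there are no further candidate keys.

{AuthorID}, {BookID}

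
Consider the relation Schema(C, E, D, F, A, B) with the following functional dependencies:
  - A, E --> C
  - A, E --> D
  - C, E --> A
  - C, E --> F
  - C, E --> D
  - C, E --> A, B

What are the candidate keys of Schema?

No FD produces {E}, so it must be in every candidate key.
{A, E}⁺ = {A, B, C, D, E, F}, which is every attribute, so {A, E} is a candidate key.
{C, E}⁺ = {A, B, C, D, E, F}, which is every attribute, so {C, E} is a candidate key.
Any other superkey properly contains one of these, so there are no further candidate keys.

{A, E}, {C, E}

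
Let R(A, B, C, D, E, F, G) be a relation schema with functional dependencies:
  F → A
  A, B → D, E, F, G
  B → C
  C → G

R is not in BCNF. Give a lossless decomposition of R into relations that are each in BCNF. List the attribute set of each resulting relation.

Candidate keys of the original relation: {A, B}, {B, F}.
{A, B, C, D, E, F, G}: {F} determines {A, F} here but is not a superkey — split on F → A, giving {A, F} and {B, C, D, E, F, G}.
{A, F} has no BCNF violation.
{B, C, D, E, F, G}: {B} determines {B, C, G} here but is not a superkey — split on B → C, G, giving {B, C, G} and {B, D, E, F}.
{B, C, G}: {C} determines {C, G} here but is not a superkey — split on C → G, giving {C, G} and {B, C}.
{C, G} has no BCNF violation.
{B, C} has no BCNF violation.
{B, D, E, F} has no BCNF violation.

{A, F}; {B, C}; {B, D, E, F}; {C, G}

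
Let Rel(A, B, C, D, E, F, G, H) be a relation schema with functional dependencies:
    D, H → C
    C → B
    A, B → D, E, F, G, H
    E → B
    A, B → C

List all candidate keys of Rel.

No FD produces {A}, so it must be in every candidate key.
Closure of {A, B} is {A, B, C, D, E, F, G, H}, the whole schema; {A, B} is a candidate key.
Closure of {A, C} is {A, B, C, D, E, F, G, H}, the whole schema; {A, C} is a candidate key.
Closure of {A, E} is {A, B, C, D, E, F, G, H}, the whole schema; {A, E} is a candidate key.
Closure of {A, D, H} is {A, B, C, D, E, F, G, H}, the whole schema; {A, D, H} is a candidate key.
These are minimal and exhaustive — every other superkey contains one of them.

{A, B}, {A, C}, {A, D, H}, {A, E}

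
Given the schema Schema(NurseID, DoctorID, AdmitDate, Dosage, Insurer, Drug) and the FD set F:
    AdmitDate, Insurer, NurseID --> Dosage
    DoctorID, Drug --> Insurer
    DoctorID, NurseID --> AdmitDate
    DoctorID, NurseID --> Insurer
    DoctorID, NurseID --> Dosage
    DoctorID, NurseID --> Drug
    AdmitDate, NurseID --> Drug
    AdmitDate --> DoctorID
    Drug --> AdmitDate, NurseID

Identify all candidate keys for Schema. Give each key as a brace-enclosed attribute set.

{Drug}⁺ = {AdmitDate, DoctorID, Dosage, Drug, Insurer, NurseID}, which is every attribute, so {Drug} is a candidate key.
{AdmitDate, NurseID}⁺ = {AdmitDate, DoctorID, Dosage, Drug, Insurer, NurseID}, which is every attribute, so {AdmitDate, NurseID} is a candidate key.
{DoctorID, NurseID}⁺ = {AdmitDate, DoctorID, Dosage, Drug, Insurer, NurseID}, which is every attribute, so {DoctorID, NurseID} is a candidate key.
These are minimal and exhaustive — every other superkey contains one of them.

{AdmitDate, NurseID}, {DoctorID, NurseID}, {Drug}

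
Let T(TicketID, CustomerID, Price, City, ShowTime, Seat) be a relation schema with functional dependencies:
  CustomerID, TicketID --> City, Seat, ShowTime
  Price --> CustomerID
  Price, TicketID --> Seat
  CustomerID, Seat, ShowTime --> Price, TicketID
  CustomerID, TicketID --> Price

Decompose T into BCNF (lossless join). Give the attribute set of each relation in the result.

Candidate keys of the original relation: {CustomerID, Seat, ShowTime}, {CustomerID, TicketID}, {Price, Seat, ShowTime}, {Price, TicketID}.
{City, CustomerID, Price, Seat, ShowTime, TicketID}: {Price} determines {CustomerID, Price} here but is not a superkey — split on Price --> CustomerID, giving {CustomerID, Price} and {City, Price, Seat, ShowTime, TicketID}.
{CustomerID, Price} has no BCNF violation.
{City, Price, Seat, ShowTime, TicketID} has no BCNF violation.

{City, Price, Seat, ShowTime, TicketID}; {CustomerID, Price}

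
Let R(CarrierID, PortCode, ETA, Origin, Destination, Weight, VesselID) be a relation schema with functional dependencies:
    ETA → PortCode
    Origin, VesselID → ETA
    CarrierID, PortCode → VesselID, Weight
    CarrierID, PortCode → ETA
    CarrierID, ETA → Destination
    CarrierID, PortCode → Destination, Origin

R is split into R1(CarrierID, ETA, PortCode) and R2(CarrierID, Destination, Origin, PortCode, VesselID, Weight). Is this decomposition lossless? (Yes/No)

The shared attributes are {CarrierID, PortCode} and {CarrierID, PortCode}⁺ = {CarrierID, Destination, ETA, Origin, PortCode, VesselID, Weight}.
R1 is contained in that closure, so R1 ∩ R2 → R1 holds and the join is lossless.

Yes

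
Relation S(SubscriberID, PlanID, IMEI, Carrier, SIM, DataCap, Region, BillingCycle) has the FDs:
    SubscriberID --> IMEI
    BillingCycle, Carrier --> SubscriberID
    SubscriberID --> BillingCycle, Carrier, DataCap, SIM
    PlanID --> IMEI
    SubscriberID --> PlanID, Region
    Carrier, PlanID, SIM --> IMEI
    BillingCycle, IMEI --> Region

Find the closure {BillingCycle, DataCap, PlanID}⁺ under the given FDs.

Start with {BillingCycle, DataCap, PlanID}.
PlanID --> IMEI applies; add {IMEI} → now {BillingCycle, DataCap, IMEI, PlanID}.
BillingCycle, IMEI --> Region applies; add {Region} → now {BillingCycle, DataCap, IMEI, PlanID, Region}.
No further FD applies.

{BillingCycle, DataCap, IMEI, PlanID, Region}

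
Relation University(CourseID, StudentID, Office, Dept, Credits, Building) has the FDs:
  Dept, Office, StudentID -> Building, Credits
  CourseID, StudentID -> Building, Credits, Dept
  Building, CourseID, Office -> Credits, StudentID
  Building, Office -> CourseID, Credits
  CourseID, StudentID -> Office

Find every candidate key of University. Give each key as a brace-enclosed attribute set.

{Building, Office}, {CourseID, StudentID}, {Dept, Office, StudentID}

{Building, Office}⁺ = {Building, CourseID, Credits, Dept, Office, StudentID}, which is every attribute, so {Building, Office} is a candidate key.
{CourseID, StudentID}⁺ = {Building, CourseID, Credits, Dept, Office, StudentID}, which is every attribute, so {CourseID, StudentID} is a candidate key.
{Dept, Office, StudentID}⁺ = {Building, CourseID, Credits, Dept, Office, StudentID}, which is every attribute, so {Dept, Office, StudentID} is a candidate key.
Any other superkey properly contains one of these, so there are no further candidate keys.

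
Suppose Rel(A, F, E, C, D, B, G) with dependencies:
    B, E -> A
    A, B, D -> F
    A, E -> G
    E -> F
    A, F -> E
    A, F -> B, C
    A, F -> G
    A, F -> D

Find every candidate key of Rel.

{A, B, D}, {A, E}, {A, F}, {B, E}

{A, E} is a candidate key since {A, E}⁺ = {A, B, C, D, E, F, G} covers every attribute.
{A, F} is a candidate key since {A, F}⁺ = {A, B, C, D, E, F, G} covers every attribute.
{B, E} is a candidate key since {B, E}⁺ = {A, B, C, D, E, F, G} covers every attribute.
{A, B, D} is a candidate key since {A, B, D}⁺ = {A, B, C, D, E, F, G} covers every attribute.
These are minimal and exhaustive — every other superkey contains one of them.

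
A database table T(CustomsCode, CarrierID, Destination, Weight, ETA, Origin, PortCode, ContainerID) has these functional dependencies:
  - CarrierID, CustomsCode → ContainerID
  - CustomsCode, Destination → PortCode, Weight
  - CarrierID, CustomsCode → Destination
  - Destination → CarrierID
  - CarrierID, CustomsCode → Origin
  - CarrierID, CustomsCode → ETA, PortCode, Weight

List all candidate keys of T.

{CarrierID, CustomsCode}, {CustomsCode, Destination}

Attributes never on any right-hand side: {CustomsCode} — every candidate key must contain it.
Closure of {CarrierID, CustomsCode} is {CarrierID, ContainerID, CustomsCode, Destination, ETA, Origin, PortCode, Weight}, the whole schema; {CarrierID, CustomsCode} is a candidate key.
Closure of {CustomsCode, Destination} is {CarrierID, ContainerID, CustomsCode, Destination, ETA, Origin, PortCode, Weight}, the whole schema; {CustomsCode, Destination} is a candidate key.
These are minimal and exhaustive — every other superkey contains one of them.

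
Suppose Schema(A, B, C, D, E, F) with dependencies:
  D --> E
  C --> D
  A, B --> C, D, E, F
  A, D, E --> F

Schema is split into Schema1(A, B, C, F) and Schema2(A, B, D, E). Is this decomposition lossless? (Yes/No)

Schema1 ∩ Schema2 = {A, B}; its closure under F is {A, B, C, D, E, F}.
Schema1 is contained in that closure, so Schema1 ∩ Schema2 --> Schema1 holds and the join is lossless.

Yes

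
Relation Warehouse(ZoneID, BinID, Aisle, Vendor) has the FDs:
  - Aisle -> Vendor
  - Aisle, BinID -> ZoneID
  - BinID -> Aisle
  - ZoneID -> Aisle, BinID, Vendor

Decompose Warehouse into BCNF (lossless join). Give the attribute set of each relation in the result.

{Aisle, BinID, ZoneID}; {Aisle, Vendor}

Candidate keys of the original relation: {BinID}, {ZoneID}.
Within {Aisle, BinID, Vendor, ZoneID}: {Aisle}⁺ ∩ {Aisle, BinID, Vendor, ZoneID} = {Aisle, Vendor}, not the whole set, so Aisle -> Vendor violates BCNF; decompose into {Aisle, Vendor} and {Aisle, BinID, ZoneID}.
{Aisle, Vendor} is in BCNF.
{Aisle, BinID, ZoneID} is in BCNF.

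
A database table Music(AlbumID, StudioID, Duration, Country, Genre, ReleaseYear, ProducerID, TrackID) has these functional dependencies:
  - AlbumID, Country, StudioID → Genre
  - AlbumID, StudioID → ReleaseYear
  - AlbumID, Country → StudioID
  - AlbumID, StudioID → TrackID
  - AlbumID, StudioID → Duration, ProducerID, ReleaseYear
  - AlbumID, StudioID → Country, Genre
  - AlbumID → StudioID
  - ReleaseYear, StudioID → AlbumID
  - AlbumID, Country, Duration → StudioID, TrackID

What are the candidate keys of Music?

{AlbumID}, {ReleaseYear, StudioID}

{AlbumID}⁺ = {AlbumID, Country, Duration, Genre, ProducerID, ReleaseYear, StudioID, TrackID}, which is every attribute, so {AlbumID} is a candidate key.
{ReleaseYear, StudioID}⁺ = {AlbumID, Country, Duration, Genre, ProducerID, ReleaseYear, StudioID, TrackID}, which is every attribute, so {ReleaseYear, StudioID} is a candidate key.
Any other superkey properly contains one of these, so there are no further candidate keys.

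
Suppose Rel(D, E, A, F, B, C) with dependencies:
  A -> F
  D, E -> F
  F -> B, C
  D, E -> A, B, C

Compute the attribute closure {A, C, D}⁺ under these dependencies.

{A, B, C, D, F}

Start with {A, C, D}.
A -> F applies; add {F} → now {A, C, D, F}.
F -> B, C applies; add {B} → now {A, B, C, D, F}.
No further FD applies.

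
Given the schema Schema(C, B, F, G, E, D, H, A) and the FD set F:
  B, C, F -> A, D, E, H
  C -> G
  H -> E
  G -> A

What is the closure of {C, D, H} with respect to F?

{A, C, D, E, G, H}

Start with {C, D, H}.
C -> G applies; add {G} → now {C, D, G, H}.
H -> E applies; add {E} → now {C, D, E, G, H}.
G -> A applies; add {A} → now {A, C, D, E, G, H}.
No further FD applies.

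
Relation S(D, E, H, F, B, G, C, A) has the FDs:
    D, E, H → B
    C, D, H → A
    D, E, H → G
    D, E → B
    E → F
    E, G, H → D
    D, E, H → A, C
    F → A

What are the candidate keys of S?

{D, E, H}, {E, G, H}

{E, H} never appear on the right of any FD, so every key must include all of them.
{D, E, H}⁺ = {A, B, C, D, E, F, G, H} — all of the relation — so {D, E, H} is a candidate key.
{E, G, H}⁺ = {A, B, C, D, E, F, G, H} — all of the relation — so {E, G, H} is a candidate key.
These are minimal and exhaustive — every other superkey contains one of them.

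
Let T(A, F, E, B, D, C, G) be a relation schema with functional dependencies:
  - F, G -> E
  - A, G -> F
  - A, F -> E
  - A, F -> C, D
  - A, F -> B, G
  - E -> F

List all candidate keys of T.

{A, E}, {A, F}, {A, G}

Attributes never on any right-hand side: {A} — every candidate key must contain it.
{A, E}⁺ = {A, B, C, D, E, F, G}, which is every attribute, so {A, E} is a candidate key.
{A, F}⁺ = {A, B, C, D, E, F, G}, which is every attribute, so {A, F} is a candidate key.
{A, G}⁺ = {A, B, C, D, E, F, G}, which is every attribute, so {A, G} is a candidate key.
Any other superkey properly contains one of these, so there are no further candidate keys.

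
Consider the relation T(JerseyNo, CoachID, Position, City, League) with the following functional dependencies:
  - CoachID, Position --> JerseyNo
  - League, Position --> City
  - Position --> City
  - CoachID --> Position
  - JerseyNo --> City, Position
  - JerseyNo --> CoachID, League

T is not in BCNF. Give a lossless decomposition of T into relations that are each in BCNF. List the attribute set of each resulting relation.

{City, Position}; {CoachID, JerseyNo, League, Position}

Candidate keys of the original relation: {CoachID}, {JerseyNo}.
Within {City, CoachID, JerseyNo, League, Position}: {League, Position}⁺ ∩ {City, CoachID, JerseyNo, League, Position} = {City, League, Position}, not the whole set, so League, Position --> City violates BCNF; decompose into {City, League, Position} and {CoachID, JerseyNo, League, Position}.
Within {City, League, Position}: {Position}⁺ ∩ {City, League, Position} = {City, Position}, not the whole set, so Position --> City violates BCNF; decompose into {City, Position} and {League, Position}.
{City, Position}: every determinant is a superkey — BCNF.
{League, Position}: every determinant is a superkey — BCNF.
{CoachID, JerseyNo, League, Position}: every determinant is a superkey — BCNF.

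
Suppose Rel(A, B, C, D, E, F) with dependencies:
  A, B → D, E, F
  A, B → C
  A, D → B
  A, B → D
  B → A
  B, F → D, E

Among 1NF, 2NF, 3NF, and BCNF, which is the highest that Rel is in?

Candidate keys: {A, D}, {B}. Prime attributes: {A, B, D}.
Every FD has a superkey on the left, so the relation is in BCNF.

BCNF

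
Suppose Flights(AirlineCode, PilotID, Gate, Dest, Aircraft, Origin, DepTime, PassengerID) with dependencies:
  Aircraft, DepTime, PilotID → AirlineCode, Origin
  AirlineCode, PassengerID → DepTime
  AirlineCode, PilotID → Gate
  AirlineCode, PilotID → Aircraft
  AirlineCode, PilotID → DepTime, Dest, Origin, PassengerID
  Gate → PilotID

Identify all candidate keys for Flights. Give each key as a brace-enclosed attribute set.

{AirlineCode, Gate}⁺ = {Aircraft, AirlineCode, DepTime, Dest, Gate, Origin, PassengerID, PilotID}, which is every attribute, so {AirlineCode, Gate} is a candidate key.
{AirlineCode, PilotID}⁺ = {Aircraft, AirlineCode, DepTime, Dest, Gate, Origin, PassengerID, PilotID}, which is every attribute, so {AirlineCode, PilotID} is a candidate key.
{Aircraft, DepTime, Gate}⁺ = {Aircraft, AirlineCode, DepTime, Dest, Gate, Origin, PassengerID, PilotID}, which is every attribute, so {Aircraft, DepTime, Gate} is a candidate key.
{Aircraft, DepTime, PilotID}⁺ = {Aircraft, AirlineCode, DepTime, Dest, Gate, Origin, PassengerID, PilotID}, which is every attribute, so {Aircraft, DepTime, PilotID} is a candidate key.
These are minimal and exhaustive — every other superkey contains one of them.

{Aircraft, DepTime, Gate}, {Aircraft, DepTime, PilotID}, {AirlineCode, Gate}, {AirlineCode, PilotID}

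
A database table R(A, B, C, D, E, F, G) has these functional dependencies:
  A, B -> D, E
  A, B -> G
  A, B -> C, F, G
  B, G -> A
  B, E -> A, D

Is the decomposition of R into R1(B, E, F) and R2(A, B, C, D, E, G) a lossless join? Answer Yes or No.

The shared attributes are {B, E} and {B, E}⁺ = {A, B, C, D, E, F, G}.
R1 is contained in that closure, so R1 ∩ R2 -> R1 holds and the join is lossless.

Yes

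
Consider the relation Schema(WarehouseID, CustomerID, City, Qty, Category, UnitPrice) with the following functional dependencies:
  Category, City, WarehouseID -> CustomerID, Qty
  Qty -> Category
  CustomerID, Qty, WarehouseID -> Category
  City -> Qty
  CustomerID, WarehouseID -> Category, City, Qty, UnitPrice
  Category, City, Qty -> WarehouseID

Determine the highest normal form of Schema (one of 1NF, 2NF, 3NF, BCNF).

2NF

Candidate keys: {City}, {CustomerID, WarehouseID}. Prime attributes: {City, CustomerID, WarehouseID}.
Qty -> Category breaks BCNF: {Qty}⁺ = {Category, Qty}, so {Qty} is not a superkey.
Qty -> Category determines the non-prime attribute {Category} from a non-superkey — 3NF is violated.
Checking every proper subset of each key, none determines a non-prime attribute — 2NF is satisfied.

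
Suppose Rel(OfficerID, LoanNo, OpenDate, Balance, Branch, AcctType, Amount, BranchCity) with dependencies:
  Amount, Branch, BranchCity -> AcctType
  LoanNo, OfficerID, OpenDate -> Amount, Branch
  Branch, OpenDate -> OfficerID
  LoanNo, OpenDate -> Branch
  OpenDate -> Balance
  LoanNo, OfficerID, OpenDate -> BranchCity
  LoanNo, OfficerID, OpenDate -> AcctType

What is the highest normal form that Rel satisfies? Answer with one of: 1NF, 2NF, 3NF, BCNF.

Candidate key: {LoanNo, OpenDate}. Prime attributes: {LoanNo, OpenDate}.
Amount, Branch, BranchCity -> AcctType: {Amount, Branch, BranchCity}⁺ = {AcctType, Amount, Branch, BranchCity}, which is not all of the attributes, so the left side is not a superkey — BCNF is violated.
Amount, Branch, BranchCity -> AcctType has non-prime {AcctType} on the right and a non-superkey on the left, so 3NF fails.
Since {OpenDate} ⊂ {LoanNo, OpenDate} and {OpenDate}⁺ ⊇ {Balance} with {Balance} non-prime, there is a partial dependency; 2NF fails.

1NF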